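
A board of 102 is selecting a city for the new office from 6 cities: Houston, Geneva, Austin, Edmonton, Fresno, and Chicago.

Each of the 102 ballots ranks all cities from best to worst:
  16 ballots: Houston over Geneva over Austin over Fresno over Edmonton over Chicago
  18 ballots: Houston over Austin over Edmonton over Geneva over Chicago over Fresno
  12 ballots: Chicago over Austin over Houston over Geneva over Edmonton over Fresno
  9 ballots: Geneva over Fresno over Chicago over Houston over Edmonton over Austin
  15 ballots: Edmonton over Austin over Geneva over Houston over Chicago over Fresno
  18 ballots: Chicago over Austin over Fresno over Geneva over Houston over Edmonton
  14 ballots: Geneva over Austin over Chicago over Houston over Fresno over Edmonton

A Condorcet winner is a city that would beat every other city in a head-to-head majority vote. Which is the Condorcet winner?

Austin

Austin vs Houston: 59–43
Austin vs Geneva: 63–39
Austin vs Edmonton: 78–24
Austin vs Fresno: 93–9
Austin vs Chicago: 63–39
Austin beats every other city.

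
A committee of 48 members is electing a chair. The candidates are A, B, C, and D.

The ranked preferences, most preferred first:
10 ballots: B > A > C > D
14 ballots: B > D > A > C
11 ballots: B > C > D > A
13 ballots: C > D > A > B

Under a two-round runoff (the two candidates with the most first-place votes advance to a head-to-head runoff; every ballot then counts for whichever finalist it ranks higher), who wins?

B

Round 1 first-place votes: A 0, B 35, C 13, D 0. B and C advance.
Runoff: B is ranked above C on 35 ballots, C above B on 13.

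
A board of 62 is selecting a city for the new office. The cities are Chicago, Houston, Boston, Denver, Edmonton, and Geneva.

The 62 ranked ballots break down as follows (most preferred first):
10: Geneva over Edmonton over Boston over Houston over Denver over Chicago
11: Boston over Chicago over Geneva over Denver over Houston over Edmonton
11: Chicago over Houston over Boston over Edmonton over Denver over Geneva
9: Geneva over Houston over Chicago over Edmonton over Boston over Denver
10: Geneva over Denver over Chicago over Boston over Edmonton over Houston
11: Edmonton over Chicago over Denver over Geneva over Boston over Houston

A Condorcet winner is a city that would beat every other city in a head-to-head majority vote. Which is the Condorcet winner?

Chicago vs Houston: 43–19
Chicago vs Boston: 41–21
Chicago vs Denver: 42–20
Chicago vs Edmonton: 41–21
Chicago vs Geneva: 33–29
Chicago beats every other city.

Chicago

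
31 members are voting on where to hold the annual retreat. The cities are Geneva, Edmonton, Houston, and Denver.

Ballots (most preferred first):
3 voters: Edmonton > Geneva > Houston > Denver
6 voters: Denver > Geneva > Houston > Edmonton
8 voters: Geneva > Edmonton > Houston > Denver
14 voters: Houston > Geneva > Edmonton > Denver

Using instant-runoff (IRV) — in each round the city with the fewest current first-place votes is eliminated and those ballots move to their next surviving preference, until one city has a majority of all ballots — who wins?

Round 1: Geneva 8, Edmonton 3, Houston 14, Denver 6. Edmonton eliminated.
Round 2: Geneva 11, Houston 14, Denver 6. Denver eliminated.
Round 3: Geneva 17, Houston 14. Geneva has a majority (≥16).

Geneva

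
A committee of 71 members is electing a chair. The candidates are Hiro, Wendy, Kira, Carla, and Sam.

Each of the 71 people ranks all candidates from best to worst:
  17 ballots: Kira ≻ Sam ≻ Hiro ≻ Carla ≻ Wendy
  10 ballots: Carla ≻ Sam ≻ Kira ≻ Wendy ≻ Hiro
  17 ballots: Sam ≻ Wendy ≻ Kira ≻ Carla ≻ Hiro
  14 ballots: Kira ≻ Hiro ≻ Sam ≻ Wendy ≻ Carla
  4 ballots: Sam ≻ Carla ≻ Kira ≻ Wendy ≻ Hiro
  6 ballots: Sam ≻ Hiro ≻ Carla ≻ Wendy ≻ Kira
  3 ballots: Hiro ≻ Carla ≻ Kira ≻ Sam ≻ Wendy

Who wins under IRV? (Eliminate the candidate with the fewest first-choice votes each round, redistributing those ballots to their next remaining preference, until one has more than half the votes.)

Sam

Round 1: Hiro 3, Wendy 0, Kira 31, Carla 10, Sam 27. Wendy eliminated.
Round 2: Hiro 3, Kira 31, Carla 10, Sam 27. Hiro eliminated.
Round 3: Kira 31, Carla 13, Sam 27. Carla eliminated.
Round 4: Kira 34, Sam 37. Sam has a majority (≥36).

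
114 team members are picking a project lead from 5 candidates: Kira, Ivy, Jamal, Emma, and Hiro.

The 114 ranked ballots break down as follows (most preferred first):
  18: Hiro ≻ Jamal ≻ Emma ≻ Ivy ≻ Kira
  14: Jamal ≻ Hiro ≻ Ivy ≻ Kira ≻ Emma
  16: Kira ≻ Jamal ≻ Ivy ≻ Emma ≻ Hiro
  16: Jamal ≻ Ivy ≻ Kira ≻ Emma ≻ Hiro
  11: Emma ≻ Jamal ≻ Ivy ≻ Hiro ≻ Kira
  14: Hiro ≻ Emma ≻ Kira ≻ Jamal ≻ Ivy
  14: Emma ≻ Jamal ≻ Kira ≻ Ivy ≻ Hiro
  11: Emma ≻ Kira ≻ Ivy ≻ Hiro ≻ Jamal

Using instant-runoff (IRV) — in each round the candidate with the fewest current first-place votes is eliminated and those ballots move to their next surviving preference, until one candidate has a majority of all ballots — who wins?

Jamal

Round 1: Kira 16, Ivy 0, Jamal 30, Emma 36, Hiro 32. Ivy eliminated.
Round 2: Kira 16, Jamal 30, Emma 36, Hiro 32. Kira eliminated.
Round 3: Jamal 46, Emma 36, Hiro 32. Hiro eliminated.
Round 4: Jamal 64, Emma 50. Jamal has a majority (≥58).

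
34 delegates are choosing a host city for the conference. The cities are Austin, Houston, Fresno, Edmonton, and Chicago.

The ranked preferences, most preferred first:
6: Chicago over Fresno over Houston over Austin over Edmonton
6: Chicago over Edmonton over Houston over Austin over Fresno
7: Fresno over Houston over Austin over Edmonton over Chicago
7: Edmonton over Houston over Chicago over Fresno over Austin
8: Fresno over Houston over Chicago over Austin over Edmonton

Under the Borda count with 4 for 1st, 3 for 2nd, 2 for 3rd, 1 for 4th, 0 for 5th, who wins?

Houston

Austin: 6×1 + 6×1 + 7×2 + 7×0 + 8×1 = 34
Houston: 6×2 + 6×2 + 7×3 + 7×3 + 8×3 = 90
Fresno: 6×3 + 6×0 + 7×4 + 7×1 + 8×4 = 85
Edmonton: 6×0 + 6×3 + 7×1 + 7×4 + 8×0 = 53
Chicago: 6×4 + 6×4 + 7×0 + 7×2 + 8×2 = 78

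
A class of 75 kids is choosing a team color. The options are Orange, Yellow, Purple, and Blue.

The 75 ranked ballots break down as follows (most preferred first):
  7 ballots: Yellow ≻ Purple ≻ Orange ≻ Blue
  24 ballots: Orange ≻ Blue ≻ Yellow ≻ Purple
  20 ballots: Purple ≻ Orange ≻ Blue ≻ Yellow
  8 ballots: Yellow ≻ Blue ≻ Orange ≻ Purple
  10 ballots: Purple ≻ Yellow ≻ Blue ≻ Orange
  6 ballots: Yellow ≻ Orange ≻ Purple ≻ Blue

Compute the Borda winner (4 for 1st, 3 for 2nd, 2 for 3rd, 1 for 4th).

Orange

Orange: 7×2 + 24×4 + 20×3 + 8×2 + 10×1 + 6×3 = 214
Yellow: 7×4 + 24×2 + 20×1 + 8×4 + 10×3 + 6×4 = 182
Purple: 7×3 + 24×1 + 20×4 + 8×1 + 10×4 + 6×2 = 185
Blue: 7×1 + 24×3 + 20×2 + 8×3 + 10×2 + 6×1 = 169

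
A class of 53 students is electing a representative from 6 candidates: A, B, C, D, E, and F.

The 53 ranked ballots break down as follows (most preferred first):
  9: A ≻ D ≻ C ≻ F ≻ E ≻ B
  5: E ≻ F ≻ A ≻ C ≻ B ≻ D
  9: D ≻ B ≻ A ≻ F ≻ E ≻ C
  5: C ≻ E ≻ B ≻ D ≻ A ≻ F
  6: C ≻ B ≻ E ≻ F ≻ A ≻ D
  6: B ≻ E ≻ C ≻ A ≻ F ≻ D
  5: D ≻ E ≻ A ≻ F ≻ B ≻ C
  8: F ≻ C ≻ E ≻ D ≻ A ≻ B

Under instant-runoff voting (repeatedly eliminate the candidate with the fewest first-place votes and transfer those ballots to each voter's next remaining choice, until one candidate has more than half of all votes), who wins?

C

Round 1: A 9, B 6, C 11, D 14, E 5, F 8. E eliminated.
Round 2: A 9, B 6, C 11, D 14, F 13. B eliminated.
Round 3: A 9, C 17, D 14, F 13. A eliminated.
Round 4: C 17, D 23, F 13. F eliminated.
Round 5: C 30, D 23. C has a majority (≥27).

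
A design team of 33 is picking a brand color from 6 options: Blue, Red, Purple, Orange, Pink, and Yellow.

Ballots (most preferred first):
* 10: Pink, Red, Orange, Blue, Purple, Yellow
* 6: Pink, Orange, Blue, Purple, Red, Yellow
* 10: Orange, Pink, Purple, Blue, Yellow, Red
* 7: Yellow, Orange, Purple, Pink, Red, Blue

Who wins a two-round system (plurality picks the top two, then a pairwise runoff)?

Orange

Round 1 first-place votes: Blue 0, Red 0, Purple 0, Orange 10, Pink 16, Yellow 7. Pink and Orange advance.
Runoff: Pink is ranked above Orange on 16 ballots, Orange above Pink on 17.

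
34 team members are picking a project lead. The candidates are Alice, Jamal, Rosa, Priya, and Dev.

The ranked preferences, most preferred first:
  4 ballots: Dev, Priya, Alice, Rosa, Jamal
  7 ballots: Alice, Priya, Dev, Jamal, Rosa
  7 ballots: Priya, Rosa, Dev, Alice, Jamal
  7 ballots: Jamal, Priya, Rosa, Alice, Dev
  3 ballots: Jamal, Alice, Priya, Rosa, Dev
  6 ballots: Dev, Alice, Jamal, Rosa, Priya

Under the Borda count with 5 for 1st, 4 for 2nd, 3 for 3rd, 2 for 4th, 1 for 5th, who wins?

Priya

Alice: 4×3 + 7×5 + 7×2 + 7×2 + 3×4 + 6×4 = 111
Jamal: 4×1 + 7×2 + 7×1 + 7×5 + 3×5 + 6×3 = 93
Rosa: 4×2 + 7×1 + 7×4 + 7×3 + 3×2 + 6×2 = 82
Priya: 4×4 + 7×4 + 7×5 + 7×4 + 3×3 + 6×1 = 122
Dev: 4×5 + 7×3 + 7×3 + 7×1 + 3×1 + 6×5 = 102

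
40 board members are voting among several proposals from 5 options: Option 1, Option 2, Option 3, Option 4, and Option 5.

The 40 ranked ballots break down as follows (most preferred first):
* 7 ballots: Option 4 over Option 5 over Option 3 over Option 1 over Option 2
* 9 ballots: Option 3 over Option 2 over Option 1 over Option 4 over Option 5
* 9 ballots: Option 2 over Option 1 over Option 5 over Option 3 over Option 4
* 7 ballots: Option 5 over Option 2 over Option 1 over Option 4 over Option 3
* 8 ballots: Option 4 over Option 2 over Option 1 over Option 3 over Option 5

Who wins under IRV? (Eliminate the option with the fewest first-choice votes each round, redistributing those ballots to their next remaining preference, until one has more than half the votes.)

Option 2

Round 1: Option 1 0, Option 2 9, Option 3 9, Option 4 15, Option 5 7. Option 1 eliminated.
Round 2: Option 2 9, Option 3 9, Option 4 15, Option 5 7. Option 5 eliminated.
Round 3: Option 2 16, Option 3 9, Option 4 15. Option 3 eliminated.
Round 4: Option 2 25, Option 4 15. Option 2 has a majority (≥21).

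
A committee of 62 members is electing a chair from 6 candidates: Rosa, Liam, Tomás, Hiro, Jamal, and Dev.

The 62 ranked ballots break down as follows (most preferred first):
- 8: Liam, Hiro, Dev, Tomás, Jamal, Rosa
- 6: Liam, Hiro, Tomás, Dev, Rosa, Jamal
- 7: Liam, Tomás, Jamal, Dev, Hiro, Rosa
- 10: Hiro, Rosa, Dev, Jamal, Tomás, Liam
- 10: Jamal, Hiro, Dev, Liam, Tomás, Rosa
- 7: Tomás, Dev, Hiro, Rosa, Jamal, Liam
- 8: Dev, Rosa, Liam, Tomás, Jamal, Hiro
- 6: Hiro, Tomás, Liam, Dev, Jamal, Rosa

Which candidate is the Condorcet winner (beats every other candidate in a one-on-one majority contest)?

Hiro vs Rosa: 54–8
Hiro vs Liam: 33–29
Hiro vs Tomás: 40–22
Hiro vs Jamal: 37–25
Hiro vs Dev: 40–22
Hiro beats every other candidate.

Hiro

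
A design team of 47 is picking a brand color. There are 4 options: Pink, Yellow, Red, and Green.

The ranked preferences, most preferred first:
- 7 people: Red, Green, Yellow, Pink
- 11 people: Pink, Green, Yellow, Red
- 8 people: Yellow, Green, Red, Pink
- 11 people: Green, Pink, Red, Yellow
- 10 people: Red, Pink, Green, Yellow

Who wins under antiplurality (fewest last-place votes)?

Green

Last-place votes: Pink 15, Yellow 21, Red 11, Green 0.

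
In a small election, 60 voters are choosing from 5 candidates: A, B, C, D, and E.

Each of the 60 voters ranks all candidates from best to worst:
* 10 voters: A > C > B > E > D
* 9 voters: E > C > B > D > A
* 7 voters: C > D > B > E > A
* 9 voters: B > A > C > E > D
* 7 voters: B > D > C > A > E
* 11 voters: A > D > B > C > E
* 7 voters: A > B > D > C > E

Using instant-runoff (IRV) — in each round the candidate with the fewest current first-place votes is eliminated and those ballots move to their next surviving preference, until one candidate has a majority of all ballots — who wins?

B

Round 1: A 28, B 16, C 7, D 0, E 9. D eliminated.
Round 2: A 28, B 16, C 7, E 9. C eliminated.
Round 3: A 28, B 23, E 9. E eliminated.
Round 4: A 28, B 32. B has a majority (≥31).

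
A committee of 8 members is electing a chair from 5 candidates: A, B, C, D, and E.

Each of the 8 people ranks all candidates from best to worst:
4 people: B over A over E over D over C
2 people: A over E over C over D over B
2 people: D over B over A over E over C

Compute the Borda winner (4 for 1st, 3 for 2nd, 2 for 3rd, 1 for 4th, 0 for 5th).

A: 4×3 + 2×4 + 2×2 = 24
B: 4×4 + 2×0 + 2×3 = 22
C: 4×0 + 2×2 + 2×0 = 4
D: 4×1 + 2×1 + 2×4 = 14
E: 4×2 + 2×3 + 2×1 = 16

A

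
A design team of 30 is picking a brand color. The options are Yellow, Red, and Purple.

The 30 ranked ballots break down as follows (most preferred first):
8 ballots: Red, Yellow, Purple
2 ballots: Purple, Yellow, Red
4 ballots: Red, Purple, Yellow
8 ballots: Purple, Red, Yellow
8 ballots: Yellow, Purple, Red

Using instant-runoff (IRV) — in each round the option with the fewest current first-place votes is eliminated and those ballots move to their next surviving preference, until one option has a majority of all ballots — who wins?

Round 1: Yellow 8, Red 12, Purple 10. Yellow eliminated.
Round 2: Red 12, Purple 18. Purple has a majority (≥16).

Purple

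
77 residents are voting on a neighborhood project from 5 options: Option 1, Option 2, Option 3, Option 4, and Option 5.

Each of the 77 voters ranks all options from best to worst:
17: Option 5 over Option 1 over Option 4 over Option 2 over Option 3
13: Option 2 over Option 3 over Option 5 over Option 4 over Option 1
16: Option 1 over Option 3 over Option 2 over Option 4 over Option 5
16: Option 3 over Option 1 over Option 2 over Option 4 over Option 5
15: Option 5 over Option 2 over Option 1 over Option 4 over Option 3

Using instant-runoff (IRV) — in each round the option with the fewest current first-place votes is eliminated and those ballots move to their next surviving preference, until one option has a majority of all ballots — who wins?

Round 1: Option 1 16, Option 2 13, Option 3 16, Option 4 0, Option 5 32. Option 4 eliminated.
Round 2: Option 1 16, Option 2 13, Option 3 16, Option 5 32. Option 2 eliminated.
Round 3: Option 1 16, Option 3 29, Option 5 32. Option 1 eliminated.
Round 4: Option 3 45, Option 5 32. Option 3 has a majority (≥39).

Option 3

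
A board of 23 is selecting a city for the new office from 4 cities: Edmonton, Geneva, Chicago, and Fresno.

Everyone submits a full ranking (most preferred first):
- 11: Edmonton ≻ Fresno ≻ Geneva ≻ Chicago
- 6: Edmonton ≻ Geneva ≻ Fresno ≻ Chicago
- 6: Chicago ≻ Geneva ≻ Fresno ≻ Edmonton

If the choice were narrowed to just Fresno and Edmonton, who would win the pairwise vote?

Fresno is ranked above Edmonton on 6 ballots; Edmonton above Fresno on 17.

Edmonton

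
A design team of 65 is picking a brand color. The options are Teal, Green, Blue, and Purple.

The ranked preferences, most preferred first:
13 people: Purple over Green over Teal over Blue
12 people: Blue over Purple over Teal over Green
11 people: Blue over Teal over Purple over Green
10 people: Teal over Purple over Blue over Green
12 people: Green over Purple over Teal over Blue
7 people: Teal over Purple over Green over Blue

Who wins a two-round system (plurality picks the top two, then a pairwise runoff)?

Teal

Round 1 first-place votes: Teal 17, Green 12, Blue 23, Purple 13. Blue and Teal advance.
Runoff: Blue is ranked above Teal on 23 ballots, Teal above Blue on 42.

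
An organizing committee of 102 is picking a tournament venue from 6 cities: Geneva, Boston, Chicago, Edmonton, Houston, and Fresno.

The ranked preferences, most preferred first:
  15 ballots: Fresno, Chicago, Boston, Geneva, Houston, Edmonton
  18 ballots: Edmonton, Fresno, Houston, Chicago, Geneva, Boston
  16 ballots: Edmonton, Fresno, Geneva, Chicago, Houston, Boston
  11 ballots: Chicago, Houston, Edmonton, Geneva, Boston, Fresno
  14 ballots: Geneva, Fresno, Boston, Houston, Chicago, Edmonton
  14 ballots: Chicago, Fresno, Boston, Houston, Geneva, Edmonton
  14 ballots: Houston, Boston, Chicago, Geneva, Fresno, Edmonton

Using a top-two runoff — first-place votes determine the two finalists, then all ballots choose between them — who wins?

Chicago

Round 1 first-place votes: Geneva 14, Boston 0, Chicago 25, Edmonton 34, Houston 14, Fresno 15. Edmonton and Chicago advance.
Runoff: Edmonton is ranked above Chicago on 34 ballots, Chicago above Edmonton on 68.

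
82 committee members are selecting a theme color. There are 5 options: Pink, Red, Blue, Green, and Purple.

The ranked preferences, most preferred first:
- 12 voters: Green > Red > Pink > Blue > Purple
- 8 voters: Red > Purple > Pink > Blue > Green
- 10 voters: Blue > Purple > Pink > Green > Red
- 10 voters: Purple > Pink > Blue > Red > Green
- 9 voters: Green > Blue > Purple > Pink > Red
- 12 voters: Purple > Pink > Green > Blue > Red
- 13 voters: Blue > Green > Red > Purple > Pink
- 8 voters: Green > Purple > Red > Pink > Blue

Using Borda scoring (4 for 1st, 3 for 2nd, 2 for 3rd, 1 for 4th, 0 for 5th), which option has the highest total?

Purple

Pink: 12×2 + 8×2 + 10×2 + 10×3 + 9×1 + 12×3 + 13×0 + 8×1 = 143
Red: 12×3 + 8×4 + 10×0 + 10×1 + 9×0 + 12×0 + 13×2 + 8×2 = 120
Blue: 12×1 + 8×1 + 10×4 + 10×2 + 9×3 + 12×1 + 13×4 + 8×0 = 171
Green: 12×4 + 8×0 + 10×1 + 10×0 + 9×4 + 12×2 + 13×3 + 8×4 = 189
Purple: 12×0 + 8×3 + 10×3 + 10×4 + 9×2 + 12×4 + 13×1 + 8×3 = 197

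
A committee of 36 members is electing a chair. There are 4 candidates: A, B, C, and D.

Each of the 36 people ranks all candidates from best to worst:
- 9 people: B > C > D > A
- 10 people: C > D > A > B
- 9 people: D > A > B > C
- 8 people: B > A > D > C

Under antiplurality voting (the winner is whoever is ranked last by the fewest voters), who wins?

D

Last-place votes: A 9, B 10, C 17, D 0.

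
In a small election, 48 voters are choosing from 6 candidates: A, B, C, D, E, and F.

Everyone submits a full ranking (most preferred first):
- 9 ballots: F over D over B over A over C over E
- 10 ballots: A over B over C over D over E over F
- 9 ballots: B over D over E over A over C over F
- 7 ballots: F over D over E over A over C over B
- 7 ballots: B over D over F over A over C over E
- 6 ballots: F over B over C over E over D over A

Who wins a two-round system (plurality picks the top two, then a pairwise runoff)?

B

Round 1 first-place votes: A 10, B 16, C 0, D 0, E 0, F 22. F and B advance.
Runoff: F is ranked above B on 22 ballots, B above F on 26.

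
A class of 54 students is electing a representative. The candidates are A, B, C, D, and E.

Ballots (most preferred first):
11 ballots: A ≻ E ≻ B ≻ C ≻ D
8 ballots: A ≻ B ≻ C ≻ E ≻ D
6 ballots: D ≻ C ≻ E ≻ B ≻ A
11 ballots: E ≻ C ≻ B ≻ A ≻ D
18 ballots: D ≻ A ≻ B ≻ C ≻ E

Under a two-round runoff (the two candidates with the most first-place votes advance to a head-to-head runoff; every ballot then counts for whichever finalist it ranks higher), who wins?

A

Round 1 first-place votes: A 19, B 0, C 0, D 24, E 11. D and A advance.
Runoff: D is ranked above A on 24 ballots, A above D on 30.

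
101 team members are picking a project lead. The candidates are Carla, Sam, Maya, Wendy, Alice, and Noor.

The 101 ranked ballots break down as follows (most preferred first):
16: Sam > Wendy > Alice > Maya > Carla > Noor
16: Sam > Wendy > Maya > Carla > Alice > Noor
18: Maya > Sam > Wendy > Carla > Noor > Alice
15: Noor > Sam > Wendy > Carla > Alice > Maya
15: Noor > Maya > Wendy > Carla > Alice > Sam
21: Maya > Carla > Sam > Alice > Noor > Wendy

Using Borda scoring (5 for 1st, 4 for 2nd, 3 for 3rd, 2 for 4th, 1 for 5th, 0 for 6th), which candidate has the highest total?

Sam

Carla: 16×1 + 16×2 + 18×2 + 15×2 + 15×2 + 21×4 = 228
Sam: 16×5 + 16×5 + 18×4 + 15×4 + 15×0 + 21×3 = 355
Maya: 16×2 + 16×3 + 18×5 + 15×0 + 15×4 + 21×5 = 335
Wendy: 16×4 + 16×4 + 18×3 + 15×3 + 15×3 + 21×0 = 272
Alice: 16×3 + 16×1 + 18×0 + 15×1 + 15×1 + 21×2 = 136
Noor: 16×0 + 16×0 + 18×1 + 15×5 + 15×5 + 21×1 = 189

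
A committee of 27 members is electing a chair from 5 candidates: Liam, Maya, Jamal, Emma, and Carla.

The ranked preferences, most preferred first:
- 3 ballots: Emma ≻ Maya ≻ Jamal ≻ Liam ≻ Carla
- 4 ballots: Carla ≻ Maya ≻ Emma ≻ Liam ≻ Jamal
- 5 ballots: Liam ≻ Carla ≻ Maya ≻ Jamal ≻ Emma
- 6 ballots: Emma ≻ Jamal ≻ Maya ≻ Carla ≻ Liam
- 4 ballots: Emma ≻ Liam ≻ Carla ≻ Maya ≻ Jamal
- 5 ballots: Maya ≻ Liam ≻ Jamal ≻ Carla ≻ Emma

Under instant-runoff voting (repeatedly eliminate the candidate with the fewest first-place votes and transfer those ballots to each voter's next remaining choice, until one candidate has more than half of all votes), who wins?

Maya

Round 1: Liam 5, Maya 5, Jamal 0, Emma 13, Carla 4. Jamal eliminated.
Round 2: Liam 5, Maya 5, Emma 13, Carla 4. Carla eliminated.
Round 3: Liam 5, Maya 9, Emma 13. Liam eliminated.
Round 4: Maya 14, Emma 13. Maya has a majority (≥14).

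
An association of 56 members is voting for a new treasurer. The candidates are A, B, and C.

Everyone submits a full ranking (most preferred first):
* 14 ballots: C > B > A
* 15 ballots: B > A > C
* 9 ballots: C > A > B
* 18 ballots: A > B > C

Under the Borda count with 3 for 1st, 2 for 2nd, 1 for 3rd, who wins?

A: 14×1 + 15×2 + 9×2 + 18×3 = 116
B: 14×2 + 15×3 + 9×1 + 18×2 = 118
C: 14×3 + 15×1 + 9×3 + 18×1 = 102

B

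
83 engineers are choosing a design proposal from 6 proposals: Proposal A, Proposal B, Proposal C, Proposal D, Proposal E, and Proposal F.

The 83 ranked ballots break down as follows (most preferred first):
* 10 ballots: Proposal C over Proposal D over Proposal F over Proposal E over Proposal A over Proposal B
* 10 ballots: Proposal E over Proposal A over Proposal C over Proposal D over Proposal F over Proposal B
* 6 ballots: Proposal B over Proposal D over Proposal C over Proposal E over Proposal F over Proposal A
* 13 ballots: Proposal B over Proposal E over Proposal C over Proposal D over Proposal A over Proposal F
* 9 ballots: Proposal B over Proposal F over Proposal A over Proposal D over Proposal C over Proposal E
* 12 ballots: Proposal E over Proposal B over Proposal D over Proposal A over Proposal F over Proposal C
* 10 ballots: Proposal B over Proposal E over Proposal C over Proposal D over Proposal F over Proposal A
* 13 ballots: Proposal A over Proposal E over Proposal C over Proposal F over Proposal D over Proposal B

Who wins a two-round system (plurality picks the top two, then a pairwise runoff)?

Round 1 first-place votes: Proposal A 13, Proposal B 38, Proposal C 10, Proposal D 0, Proposal E 22, Proposal F 0. Proposal B and Proposal E advance.
Runoff: Proposal B is ranked above Proposal E on 38 ballots, Proposal E above Proposal B on 45.

Proposal E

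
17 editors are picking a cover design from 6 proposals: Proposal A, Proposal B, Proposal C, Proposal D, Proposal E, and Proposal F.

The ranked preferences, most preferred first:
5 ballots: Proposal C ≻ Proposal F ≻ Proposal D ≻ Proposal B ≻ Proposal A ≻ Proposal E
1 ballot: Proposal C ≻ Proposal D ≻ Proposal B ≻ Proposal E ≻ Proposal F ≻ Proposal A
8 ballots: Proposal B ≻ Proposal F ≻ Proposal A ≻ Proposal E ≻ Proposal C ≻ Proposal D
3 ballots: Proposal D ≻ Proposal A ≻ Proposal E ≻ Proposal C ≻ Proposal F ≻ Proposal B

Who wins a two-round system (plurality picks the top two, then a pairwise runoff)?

Round 1 first-place votes: Proposal A 0, Proposal B 8, Proposal C 6, Proposal D 3, Proposal E 0, Proposal F 0. Proposal B and Proposal C advance.
Runoff: Proposal B is ranked above Proposal C on 8 ballots, Proposal C above Proposal B on 9.

Proposal C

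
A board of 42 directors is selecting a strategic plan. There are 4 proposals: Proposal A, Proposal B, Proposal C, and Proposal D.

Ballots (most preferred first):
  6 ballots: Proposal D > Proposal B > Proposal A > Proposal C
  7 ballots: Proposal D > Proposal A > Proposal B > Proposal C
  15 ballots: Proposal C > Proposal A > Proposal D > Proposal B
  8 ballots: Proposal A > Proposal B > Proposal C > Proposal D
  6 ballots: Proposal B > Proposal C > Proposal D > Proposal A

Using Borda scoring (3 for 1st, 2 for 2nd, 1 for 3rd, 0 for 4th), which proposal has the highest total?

Proposal A

Proposal A: 6×1 + 7×2 + 15×2 + 8×3 + 6×0 = 74
Proposal B: 6×2 + 7×1 + 15×0 + 8×2 + 6×3 = 53
Proposal C: 6×0 + 7×0 + 15×3 + 8×1 + 6×2 = 65
Proposal D: 6×3 + 7×3 + 15×1 + 8×0 + 6×1 = 60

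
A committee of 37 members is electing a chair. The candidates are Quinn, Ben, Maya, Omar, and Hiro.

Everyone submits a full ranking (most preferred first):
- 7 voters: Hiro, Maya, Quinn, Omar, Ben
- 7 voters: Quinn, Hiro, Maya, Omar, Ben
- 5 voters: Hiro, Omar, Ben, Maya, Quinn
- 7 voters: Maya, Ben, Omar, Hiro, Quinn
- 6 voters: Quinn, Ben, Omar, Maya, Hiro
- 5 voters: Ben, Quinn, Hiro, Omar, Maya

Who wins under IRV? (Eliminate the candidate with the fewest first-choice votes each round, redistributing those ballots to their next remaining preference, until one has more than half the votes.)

Round 1: Quinn 13, Ben 5, Maya 7, Omar 0, Hiro 12. Omar eliminated.
Round 2: Quinn 13, Ben 5, Maya 7, Hiro 12. Ben eliminated.
Round 3: Quinn 18, Maya 7, Hiro 12. Maya eliminated.
Round 4: Quinn 18, Hiro 19. Hiro has a majority (≥19).

Hiro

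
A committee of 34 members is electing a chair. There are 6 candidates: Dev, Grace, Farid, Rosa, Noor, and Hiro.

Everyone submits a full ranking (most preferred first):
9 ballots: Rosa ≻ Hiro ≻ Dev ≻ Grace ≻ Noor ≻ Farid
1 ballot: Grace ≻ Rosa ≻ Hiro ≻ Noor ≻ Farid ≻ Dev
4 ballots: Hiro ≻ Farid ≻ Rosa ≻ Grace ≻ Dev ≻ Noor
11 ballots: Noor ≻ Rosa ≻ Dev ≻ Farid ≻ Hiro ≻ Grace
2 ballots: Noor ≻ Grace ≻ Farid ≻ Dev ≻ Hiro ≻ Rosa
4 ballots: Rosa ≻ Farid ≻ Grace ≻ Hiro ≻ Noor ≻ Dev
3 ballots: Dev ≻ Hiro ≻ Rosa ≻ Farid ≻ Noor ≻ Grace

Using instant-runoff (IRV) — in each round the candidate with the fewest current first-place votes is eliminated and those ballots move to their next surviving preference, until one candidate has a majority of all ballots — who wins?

Rosa

Round 1: Dev 3, Grace 1, Farid 0, Rosa 13, Noor 13, Hiro 4. Farid eliminated.
Round 2: Dev 3, Grace 1, Rosa 13, Noor 13, Hiro 4. Grace eliminated.
Round 3: Dev 3, Rosa 14, Noor 13, Hiro 4. Dev eliminated.
Round 4: Rosa 14, Noor 13, Hiro 7. Hiro eliminated.
Round 5: Rosa 21, Noor 13. Rosa has a majority (≥18).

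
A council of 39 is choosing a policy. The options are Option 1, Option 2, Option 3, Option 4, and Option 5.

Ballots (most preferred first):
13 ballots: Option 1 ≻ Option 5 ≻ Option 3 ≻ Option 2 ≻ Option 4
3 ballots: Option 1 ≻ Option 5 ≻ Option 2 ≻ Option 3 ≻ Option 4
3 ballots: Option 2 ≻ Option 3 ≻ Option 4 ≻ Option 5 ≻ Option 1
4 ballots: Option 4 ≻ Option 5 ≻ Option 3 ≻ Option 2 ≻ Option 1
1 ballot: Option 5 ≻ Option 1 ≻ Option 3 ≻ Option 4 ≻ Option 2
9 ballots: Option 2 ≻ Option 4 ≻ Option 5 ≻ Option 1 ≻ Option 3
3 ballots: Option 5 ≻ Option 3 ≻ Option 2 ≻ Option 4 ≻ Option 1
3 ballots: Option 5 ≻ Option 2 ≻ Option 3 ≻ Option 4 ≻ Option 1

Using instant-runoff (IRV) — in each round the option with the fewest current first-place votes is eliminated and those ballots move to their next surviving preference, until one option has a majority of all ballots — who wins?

Option 2

Round 1: Option 1 16, Option 2 12, Option 3 0, Option 4 4, Option 5 7. Option 3 eliminated.
Round 2: Option 1 16, Option 2 12, Option 4 4, Option 5 7. Option 4 eliminated.
Round 3: Option 1 16, Option 2 12, Option 5 11. Option 5 eliminated.
Round 4: Option 1 17, Option 2 22. Option 2 has a majority (≥20).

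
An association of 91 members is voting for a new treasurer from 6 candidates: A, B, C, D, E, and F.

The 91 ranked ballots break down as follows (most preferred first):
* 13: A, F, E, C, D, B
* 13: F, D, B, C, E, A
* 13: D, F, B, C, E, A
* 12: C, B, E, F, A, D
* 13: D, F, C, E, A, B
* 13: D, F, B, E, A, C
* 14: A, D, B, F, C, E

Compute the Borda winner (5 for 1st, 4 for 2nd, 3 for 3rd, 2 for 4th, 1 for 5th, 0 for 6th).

F

A: 13×5 + 13×0 + 13×0 + 12×1 + 13×1 + 13×1 + 14×5 = 173
B: 13×0 + 13×3 + 13×3 + 12×4 + 13×0 + 13×3 + 14×3 = 207
C: 13×2 + 13×2 + 13×2 + 12×5 + 13×3 + 13×0 + 14×1 = 191
D: 13×1 + 13×4 + 13×5 + 12×0 + 13×5 + 13×5 + 14×4 = 316
E: 13×3 + 13×1 + 13×1 + 12×3 + 13×2 + 13×2 + 14×0 = 153
F: 13×4 + 13×5 + 13×4 + 12×2 + 13×4 + 13×4 + 14×2 = 325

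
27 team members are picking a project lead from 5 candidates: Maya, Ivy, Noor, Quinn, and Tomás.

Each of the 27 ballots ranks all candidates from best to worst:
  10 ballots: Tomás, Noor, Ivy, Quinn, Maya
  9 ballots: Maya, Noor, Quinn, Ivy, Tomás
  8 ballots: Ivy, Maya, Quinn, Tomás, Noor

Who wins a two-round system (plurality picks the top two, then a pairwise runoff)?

Maya

Round 1 first-place votes: Maya 9, Ivy 8, Noor 0, Quinn 0, Tomás 10. Tomás and Maya advance.
Runoff: Tomás is ranked above Maya on 10 ballots, Maya above Tomás on 17.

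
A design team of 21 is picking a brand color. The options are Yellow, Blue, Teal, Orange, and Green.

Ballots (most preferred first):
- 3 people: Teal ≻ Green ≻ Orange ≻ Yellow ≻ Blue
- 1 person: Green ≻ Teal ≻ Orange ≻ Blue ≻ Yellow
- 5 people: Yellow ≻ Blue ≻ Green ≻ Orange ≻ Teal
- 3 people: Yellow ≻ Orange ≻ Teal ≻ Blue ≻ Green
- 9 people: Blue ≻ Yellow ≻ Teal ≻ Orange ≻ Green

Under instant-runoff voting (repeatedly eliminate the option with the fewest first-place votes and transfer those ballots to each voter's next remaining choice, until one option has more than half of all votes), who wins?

Yellow

Round 1: Yellow 8, Blue 9, Teal 3, Orange 0, Green 1. Orange eliminated.
Round 2: Yellow 8, Blue 9, Teal 3, Green 1. Green eliminated.
Round 3: Yellow 8, Blue 9, Teal 4. Teal eliminated.
Round 4: Yellow 11, Blue 10. Yellow has a majority (≥11).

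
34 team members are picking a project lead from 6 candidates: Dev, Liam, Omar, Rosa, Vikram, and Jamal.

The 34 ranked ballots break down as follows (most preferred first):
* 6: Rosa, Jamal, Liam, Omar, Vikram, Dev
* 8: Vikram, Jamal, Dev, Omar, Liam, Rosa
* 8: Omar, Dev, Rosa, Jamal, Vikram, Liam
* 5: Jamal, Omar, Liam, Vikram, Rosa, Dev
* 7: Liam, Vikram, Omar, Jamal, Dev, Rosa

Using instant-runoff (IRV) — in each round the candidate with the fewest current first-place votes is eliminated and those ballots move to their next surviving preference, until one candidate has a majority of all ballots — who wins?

Round 1: Dev 0, Liam 7, Omar 8, Rosa 6, Vikram 8, Jamal 5. Dev eliminated.
Round 2: Liam 7, Omar 8, Rosa 6, Vikram 8, Jamal 5. Jamal eliminated.
Round 3: Liam 7, Omar 13, Rosa 6, Vikram 8. Rosa eliminated.
Round 4: Liam 13, Omar 13, Vikram 8. Vikram eliminated.
Round 5: Liam 13, Omar 21. Omar has a majority (≥18).

Omar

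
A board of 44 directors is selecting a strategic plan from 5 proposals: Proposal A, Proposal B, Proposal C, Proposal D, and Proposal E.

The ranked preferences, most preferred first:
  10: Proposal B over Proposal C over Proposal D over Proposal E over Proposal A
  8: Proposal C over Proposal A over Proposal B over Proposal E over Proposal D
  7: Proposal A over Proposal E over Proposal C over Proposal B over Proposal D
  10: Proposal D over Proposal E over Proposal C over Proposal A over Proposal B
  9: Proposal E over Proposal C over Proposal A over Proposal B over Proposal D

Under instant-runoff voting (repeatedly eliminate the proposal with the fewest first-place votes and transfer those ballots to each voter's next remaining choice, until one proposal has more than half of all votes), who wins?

Proposal E

Round 1: Proposal A 7, Proposal B 10, Proposal C 8, Proposal D 10, Proposal E 9. Proposal A eliminated.
Round 2: Proposal B 10, Proposal C 8, Proposal D 10, Proposal E 16. Proposal C eliminated.
Round 3: Proposal B 18, Proposal D 10, Proposal E 16. Proposal D eliminated.
Round 4: Proposal B 18, Proposal E 26. Proposal E has a majority (≥23).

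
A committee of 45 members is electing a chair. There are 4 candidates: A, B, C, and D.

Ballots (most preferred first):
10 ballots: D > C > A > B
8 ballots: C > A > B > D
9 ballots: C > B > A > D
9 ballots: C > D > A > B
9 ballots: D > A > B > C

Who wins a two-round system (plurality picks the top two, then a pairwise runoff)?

Round 1 first-place votes: A 0, B 0, C 26, D 19. C and D advance.
Runoff: C is ranked above D on 26 ballots, D above C on 19.

C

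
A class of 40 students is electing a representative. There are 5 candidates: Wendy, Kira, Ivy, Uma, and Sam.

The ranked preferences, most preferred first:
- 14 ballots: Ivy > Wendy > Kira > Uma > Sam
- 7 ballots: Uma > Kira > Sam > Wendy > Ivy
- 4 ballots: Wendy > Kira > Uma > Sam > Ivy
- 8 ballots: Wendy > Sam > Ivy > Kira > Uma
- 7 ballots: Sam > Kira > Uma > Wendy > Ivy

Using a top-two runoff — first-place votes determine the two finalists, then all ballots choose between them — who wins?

Wendy

Round 1 first-place votes: Wendy 12, Kira 0, Ivy 14, Uma 7, Sam 7. Ivy and Wendy advance.
Runoff: Ivy is ranked above Wendy on 14 ballots, Wendy above Ivy on 26.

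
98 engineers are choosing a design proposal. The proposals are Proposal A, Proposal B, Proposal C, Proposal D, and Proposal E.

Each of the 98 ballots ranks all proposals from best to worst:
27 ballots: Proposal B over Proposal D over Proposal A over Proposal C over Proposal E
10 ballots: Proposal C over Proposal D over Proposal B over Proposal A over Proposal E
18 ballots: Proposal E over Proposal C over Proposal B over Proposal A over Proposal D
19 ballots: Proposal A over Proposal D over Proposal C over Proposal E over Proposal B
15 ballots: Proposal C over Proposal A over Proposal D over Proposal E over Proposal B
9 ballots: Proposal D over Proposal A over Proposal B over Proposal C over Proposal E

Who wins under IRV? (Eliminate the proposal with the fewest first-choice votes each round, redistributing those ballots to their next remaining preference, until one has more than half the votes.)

Round 1: Proposal A 19, Proposal B 27, Proposal C 25, Proposal D 9, Proposal E 18. Proposal D eliminated.
Round 2: Proposal A 28, Proposal B 27, Proposal C 25, Proposal E 18. Proposal E eliminated.
Round 3: Proposal A 28, Proposal B 27, Proposal C 43. Proposal B eliminated.
Round 4: Proposal A 55, Proposal C 43. Proposal A has a majority (≥50).

Proposal A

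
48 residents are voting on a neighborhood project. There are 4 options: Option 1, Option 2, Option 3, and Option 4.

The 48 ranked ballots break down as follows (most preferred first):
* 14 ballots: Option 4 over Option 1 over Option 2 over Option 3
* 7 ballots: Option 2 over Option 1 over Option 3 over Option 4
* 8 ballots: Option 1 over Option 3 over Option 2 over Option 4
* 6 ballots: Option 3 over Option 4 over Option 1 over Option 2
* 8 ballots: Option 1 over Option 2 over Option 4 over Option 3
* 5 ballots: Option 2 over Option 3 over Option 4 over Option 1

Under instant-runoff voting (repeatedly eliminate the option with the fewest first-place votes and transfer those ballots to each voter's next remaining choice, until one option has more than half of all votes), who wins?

Option 4

Round 1: Option 1 16, Option 2 12, Option 3 6, Option 4 14. Option 3 eliminated.
Round 2: Option 1 16, Option 2 12, Option 4 20. Option 2 eliminated.
Round 3: Option 1 23, Option 4 25. Option 4 has a majority (≥25).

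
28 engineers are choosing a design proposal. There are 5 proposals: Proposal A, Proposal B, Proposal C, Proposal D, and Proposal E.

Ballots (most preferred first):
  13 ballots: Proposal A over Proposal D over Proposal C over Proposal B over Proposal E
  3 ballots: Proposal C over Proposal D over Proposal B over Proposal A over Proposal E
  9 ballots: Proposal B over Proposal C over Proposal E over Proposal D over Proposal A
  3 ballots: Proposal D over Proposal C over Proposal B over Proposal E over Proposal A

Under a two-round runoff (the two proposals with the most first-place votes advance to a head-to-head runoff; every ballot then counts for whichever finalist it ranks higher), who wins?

Proposal B

Round 1 first-place votes: Proposal A 13, Proposal B 9, Proposal C 3, Proposal D 3, Proposal E 0. Proposal A and Proposal B advance.
Runoff: Proposal A is ranked above Proposal B on 13 ballots, Proposal B above Proposal A on 15.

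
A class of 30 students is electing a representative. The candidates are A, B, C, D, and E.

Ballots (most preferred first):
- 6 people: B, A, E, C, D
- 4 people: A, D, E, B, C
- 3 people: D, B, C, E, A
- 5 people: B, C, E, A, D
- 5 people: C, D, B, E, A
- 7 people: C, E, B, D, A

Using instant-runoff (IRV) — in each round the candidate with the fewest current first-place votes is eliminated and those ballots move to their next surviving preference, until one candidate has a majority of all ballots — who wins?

Round 1: A 4, B 11, C 12, D 3, E 0. E eliminated.
Round 2: A 4, B 11, C 12, D 3. D eliminated.
Round 3: A 4, B 14, C 12. A eliminated.
Round 4: B 18, C 12. B has a majority (≥16).

B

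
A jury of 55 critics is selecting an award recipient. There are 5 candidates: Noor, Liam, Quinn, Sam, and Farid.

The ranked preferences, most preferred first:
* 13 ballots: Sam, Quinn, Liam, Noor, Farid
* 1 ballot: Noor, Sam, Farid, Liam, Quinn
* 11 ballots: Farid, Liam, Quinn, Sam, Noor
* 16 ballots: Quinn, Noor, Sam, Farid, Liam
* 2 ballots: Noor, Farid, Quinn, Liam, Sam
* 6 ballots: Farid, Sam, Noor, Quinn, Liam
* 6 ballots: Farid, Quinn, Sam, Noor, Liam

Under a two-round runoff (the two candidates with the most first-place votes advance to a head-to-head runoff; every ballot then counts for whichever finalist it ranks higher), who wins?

Round 1 first-place votes: Noor 3, Liam 0, Quinn 16, Sam 13, Farid 23. Farid and Quinn advance.
Runoff: Farid is ranked above Quinn on 26 ballots, Quinn above Farid on 29.

Quinn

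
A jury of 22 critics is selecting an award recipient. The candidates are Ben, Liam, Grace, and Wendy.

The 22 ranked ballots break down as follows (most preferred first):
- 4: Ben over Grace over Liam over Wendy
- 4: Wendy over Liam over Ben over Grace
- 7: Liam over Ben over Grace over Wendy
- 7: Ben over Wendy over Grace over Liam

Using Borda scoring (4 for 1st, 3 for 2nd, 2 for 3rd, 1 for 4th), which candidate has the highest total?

Ben

Ben: 4×4 + 4×2 + 7×3 + 7×4 = 73
Liam: 4×2 + 4×3 + 7×4 + 7×1 = 55
Grace: 4×3 + 4×1 + 7×2 + 7×2 = 44
Wendy: 4×1 + 4×4 + 7×1 + 7×3 = 48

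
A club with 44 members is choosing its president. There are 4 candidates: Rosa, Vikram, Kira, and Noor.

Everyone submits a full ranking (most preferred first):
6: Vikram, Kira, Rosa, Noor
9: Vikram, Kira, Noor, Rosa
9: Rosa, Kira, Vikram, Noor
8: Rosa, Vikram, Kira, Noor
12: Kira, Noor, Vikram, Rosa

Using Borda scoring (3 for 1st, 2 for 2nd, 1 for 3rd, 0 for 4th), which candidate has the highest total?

Rosa: 6×1 + 9×0 + 9×3 + 8×3 + 12×0 = 57
Vikram: 6×3 + 9×3 + 9×1 + 8×2 + 12×1 = 82
Kira: 6×2 + 9×2 + 9×2 + 8×1 + 12×3 = 92
Noor: 6×0 + 9×1 + 9×0 + 8×0 + 12×2 = 33

Kira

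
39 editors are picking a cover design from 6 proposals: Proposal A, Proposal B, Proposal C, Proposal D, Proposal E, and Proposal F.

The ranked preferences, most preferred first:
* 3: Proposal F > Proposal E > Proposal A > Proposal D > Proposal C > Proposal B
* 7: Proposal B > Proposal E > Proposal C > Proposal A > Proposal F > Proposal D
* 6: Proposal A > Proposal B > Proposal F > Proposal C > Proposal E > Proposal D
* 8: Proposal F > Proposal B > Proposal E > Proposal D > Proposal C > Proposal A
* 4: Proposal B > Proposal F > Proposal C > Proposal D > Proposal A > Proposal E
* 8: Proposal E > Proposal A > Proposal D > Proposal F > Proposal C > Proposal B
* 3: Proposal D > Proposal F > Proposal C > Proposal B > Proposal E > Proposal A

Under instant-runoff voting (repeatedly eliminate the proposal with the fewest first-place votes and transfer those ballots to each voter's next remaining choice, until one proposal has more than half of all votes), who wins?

Proposal F

Round 1: Proposal A 6, Proposal B 11, Proposal C 0, Proposal D 3, Proposal E 8, Proposal F 11. Proposal C eliminated.
Round 2: Proposal A 6, Proposal B 11, Proposal D 3, Proposal E 8, Proposal F 11. Proposal D eliminated.
Round 3: Proposal A 6, Proposal B 11, Proposal E 8, Proposal F 14. Proposal A eliminated.
Round 4: Proposal B 17, Proposal E 8, Proposal F 14. Proposal E eliminated.
Round 5: Proposal B 17, Proposal F 22. Proposal F has a majority (≥20).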